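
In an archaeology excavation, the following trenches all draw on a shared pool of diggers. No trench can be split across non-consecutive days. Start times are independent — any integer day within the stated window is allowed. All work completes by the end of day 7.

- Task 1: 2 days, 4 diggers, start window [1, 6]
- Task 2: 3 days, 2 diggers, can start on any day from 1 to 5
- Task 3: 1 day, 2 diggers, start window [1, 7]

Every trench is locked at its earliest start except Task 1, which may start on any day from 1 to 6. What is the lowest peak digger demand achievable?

4

Task 1@1: d1:8  d2:6  d3:2  d4:0  d5:0  d6:0  d7:0 → peak 8
Task 1@2: d1:4  d2:6  d3:6  d4:0  d5:0  d6:0  d7:0 → peak 6
Task 1@3: d1:4  d2:2  d3:6  d4:4  d5:0  d6:0  d7:0 → peak 6
Task 1@4: d1:4  d2:2  d3:2  d4:4  d5:4  d6:0  d7:0 → peak 4
Task 1@5: d1:4  d2:2  d3:2  d4:0  d5:4  d6:4  d7:0 → peak 4
Task 1@6: d1:4  d2:2  d3:2  d4:0  d5:0  d6:4  d7:4 → peak 4
Best is Task 1@4, peak 4.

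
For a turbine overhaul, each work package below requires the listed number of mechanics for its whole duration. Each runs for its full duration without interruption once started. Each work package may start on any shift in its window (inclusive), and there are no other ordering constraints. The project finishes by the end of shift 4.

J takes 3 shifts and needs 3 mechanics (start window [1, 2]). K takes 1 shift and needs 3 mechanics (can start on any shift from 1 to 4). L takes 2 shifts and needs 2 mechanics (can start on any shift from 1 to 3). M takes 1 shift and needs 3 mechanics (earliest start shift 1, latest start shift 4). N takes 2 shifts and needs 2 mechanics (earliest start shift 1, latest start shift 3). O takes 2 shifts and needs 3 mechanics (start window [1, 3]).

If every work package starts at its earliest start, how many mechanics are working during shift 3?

At early start, shift 3 has: J.
Demand: 3 = 3.

3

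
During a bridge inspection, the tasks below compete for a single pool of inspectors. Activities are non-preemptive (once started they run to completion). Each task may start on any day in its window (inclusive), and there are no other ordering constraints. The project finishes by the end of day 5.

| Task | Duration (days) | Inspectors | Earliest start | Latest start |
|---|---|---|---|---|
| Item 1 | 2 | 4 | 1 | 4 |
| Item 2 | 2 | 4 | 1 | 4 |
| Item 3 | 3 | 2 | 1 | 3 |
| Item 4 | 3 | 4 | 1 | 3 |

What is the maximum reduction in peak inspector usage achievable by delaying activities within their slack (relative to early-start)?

Early-start peak: d1:14  d2:14  d3:6  d4:0  d5:0 ⇒ 14.
Leveled (Item 1@1, Item 2@1, Item 3@3, Item 4@3): d1:8  d2:8  d3:6  d4:6  d5:6 ⇒ 8.
Reduction 14 − 8 = 6.

6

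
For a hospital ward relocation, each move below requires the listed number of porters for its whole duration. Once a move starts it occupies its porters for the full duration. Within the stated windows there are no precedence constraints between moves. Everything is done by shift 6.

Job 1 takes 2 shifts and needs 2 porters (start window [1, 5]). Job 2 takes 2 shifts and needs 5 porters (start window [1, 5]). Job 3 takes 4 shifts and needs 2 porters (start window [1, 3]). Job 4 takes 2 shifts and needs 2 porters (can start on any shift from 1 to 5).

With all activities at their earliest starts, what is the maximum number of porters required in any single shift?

Early-start schedule: Job 1@1, Job 2@1, Job 3@1, Job 4@1.
Load per shift: shift 1: 11, shift 2: 11, shift 3: 2, shift 4: 2, shift 5: 0, shift 6: 0.
Peak is 11.

11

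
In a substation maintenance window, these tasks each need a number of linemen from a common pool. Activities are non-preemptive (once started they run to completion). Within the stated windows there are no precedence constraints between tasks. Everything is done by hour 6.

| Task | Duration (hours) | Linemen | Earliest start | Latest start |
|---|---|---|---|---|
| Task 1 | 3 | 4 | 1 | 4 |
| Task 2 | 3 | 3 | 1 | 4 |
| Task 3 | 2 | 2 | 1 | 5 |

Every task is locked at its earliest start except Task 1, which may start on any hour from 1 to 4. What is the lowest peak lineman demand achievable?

Task 1@1: h1:9  h2:9  h3:7  h4:0  h5:0  h6:0 → peak 9
Task 1@2: h1:5  h2:9  h3:7  h4:4  h5:0  h6:0 → peak 9
Task 1@3: h1:5  h2:5  h3:7  h4:4  h5:4  h6:0 → peak 7
Task 1@4: h1:5  h2:5  h3:3  h4:4  h5:4  h6:4 → peak 5
Best is Task 1@4, peak 5.

5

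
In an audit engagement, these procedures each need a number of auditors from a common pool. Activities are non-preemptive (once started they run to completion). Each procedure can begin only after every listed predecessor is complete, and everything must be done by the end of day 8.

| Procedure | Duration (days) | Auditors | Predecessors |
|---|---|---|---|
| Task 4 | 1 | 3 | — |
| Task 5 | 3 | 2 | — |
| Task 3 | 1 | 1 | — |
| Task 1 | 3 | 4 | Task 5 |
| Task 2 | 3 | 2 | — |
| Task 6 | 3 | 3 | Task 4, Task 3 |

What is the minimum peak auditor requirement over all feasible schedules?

Early-start (Task 4@1, Task 5@1, Task 3@1, Task 1@4, Task 2@1, Task 6@2) gives peak 8: d1:8  d2:7  d3:7  d4:7  d5:4  d6:4  d7:0  d8:0.
Shift Task 1→5, Task 2→4.
Schedule Task 4@1, Task 5@1, Task 3@1, Task 1@5, Task 2@4, Task 6@2: d1:6  d2:5  d3:5  d4:5  d5:6  d6:6  d7:4  d8:0 — peak 6.

6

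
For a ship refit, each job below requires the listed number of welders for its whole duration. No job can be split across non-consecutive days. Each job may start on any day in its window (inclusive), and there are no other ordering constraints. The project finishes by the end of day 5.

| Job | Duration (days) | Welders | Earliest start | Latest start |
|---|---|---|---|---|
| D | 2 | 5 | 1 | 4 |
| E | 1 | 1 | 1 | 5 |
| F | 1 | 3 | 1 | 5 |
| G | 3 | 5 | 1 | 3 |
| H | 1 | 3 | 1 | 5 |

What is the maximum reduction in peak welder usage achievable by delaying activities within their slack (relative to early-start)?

Early-start peak: d1:17  d2:10  d3:5  d4:0  d5:0 ⇒ 17.
Leveled (D@1, E@1, F@2, G@3, H@3): d1:6  d2:8  d3:8  d4:5  d5:5 ⇒ 8.
Reduction 17 − 8 = 9.

9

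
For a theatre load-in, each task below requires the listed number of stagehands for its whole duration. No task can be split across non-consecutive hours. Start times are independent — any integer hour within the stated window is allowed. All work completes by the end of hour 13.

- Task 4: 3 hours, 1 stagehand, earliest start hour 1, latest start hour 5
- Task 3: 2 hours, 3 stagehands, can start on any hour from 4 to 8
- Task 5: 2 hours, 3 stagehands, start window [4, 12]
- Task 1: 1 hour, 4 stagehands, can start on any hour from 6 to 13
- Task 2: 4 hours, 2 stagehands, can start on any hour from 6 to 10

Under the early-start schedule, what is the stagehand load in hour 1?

At early start, hour 1 has: Task 4.
Demand: 1 = 1.

1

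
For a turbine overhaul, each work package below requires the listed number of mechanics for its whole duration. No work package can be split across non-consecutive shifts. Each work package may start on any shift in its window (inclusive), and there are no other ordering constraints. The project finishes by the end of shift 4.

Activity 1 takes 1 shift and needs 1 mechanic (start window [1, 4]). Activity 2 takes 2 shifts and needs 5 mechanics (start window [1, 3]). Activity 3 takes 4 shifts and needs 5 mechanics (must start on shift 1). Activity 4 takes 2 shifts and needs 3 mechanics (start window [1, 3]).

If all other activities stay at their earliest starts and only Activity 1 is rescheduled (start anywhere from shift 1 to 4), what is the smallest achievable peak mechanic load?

13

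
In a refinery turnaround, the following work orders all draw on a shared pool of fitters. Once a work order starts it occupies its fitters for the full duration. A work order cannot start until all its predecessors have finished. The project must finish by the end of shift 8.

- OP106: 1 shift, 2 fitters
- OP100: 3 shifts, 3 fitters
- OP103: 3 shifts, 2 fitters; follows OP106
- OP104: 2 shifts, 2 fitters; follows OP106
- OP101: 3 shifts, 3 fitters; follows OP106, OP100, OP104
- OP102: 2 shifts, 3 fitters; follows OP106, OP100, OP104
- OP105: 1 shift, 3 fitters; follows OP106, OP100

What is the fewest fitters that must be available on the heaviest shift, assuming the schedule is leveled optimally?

6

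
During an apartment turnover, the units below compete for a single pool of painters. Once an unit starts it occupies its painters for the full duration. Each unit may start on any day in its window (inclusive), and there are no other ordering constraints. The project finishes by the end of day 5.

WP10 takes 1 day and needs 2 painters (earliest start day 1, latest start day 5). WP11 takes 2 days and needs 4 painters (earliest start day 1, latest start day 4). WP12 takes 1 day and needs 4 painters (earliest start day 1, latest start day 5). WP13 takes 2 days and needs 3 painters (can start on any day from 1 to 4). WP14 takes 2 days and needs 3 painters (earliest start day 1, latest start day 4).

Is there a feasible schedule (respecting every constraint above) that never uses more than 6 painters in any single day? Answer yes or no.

yes

Schedule WP10@1, WP11@1, WP12@3, WP13@4, WP14@4: d1:6  d2:4  d3:4  d4:6  d5:6 — peak 6 ≤ 6.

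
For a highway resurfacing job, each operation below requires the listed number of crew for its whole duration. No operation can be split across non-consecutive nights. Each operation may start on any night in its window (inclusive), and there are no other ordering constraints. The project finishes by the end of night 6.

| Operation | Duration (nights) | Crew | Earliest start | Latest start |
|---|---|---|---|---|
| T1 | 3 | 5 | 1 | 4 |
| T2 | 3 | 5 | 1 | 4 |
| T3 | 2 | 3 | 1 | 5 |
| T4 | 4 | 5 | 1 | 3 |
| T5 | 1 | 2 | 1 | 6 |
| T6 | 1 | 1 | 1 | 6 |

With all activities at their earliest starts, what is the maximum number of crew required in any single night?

21

Early-start schedule: T1@1, T2@1, T3@1, T4@1, T5@1, T6@1.
Load per night: night 1: 21, night 2: 18, night 3: 15, night 4: 5, night 5: 0, night 6: 0.
Peak is 21.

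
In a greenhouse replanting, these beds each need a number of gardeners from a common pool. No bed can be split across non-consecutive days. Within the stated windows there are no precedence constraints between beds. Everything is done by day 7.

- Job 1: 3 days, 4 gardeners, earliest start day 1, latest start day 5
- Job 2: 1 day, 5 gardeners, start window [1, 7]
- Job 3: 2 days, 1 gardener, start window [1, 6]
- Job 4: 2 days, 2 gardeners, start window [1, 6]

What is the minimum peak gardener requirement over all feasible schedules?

Early-start (Job 1@1, Job 2@1, Job 3@1, Job 4@1) gives peak 12: d1:12  d2:7  d3:4  d4:0  d5:0  d6:0  d7:0.
Shift Job 2→4, Job 4→5.
Schedule Job 1@1, Job 2@4, Job 3@1, Job 4@5: d1:5  d2:5  d3:4  d4:5  d5:2  d6:2  d7:0 — peak 5.

5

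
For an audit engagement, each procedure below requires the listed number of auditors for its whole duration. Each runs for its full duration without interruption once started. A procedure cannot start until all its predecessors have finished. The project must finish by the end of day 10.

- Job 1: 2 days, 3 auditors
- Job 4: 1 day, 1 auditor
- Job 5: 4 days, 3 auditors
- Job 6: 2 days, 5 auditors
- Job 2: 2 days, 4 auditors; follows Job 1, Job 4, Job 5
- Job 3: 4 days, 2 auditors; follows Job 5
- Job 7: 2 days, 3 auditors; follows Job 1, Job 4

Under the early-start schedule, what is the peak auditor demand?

12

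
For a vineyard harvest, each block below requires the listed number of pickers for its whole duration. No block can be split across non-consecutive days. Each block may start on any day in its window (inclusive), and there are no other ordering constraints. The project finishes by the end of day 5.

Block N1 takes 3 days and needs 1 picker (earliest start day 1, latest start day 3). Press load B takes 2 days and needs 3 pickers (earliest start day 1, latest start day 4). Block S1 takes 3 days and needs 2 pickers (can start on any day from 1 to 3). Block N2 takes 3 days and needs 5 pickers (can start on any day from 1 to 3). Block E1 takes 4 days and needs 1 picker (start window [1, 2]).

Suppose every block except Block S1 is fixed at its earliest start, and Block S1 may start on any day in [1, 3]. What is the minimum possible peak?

Block S1@1: d1:12  d2:12  d3:9  d4:1  d5:0 → peak 12
Block S1@2: d1:10  d2:12  d3:9  d4:3  d5:0 → peak 12
Block S1@3: d1:10  d2:10  d3:9  d4:3  d5:2 → peak 10
Best is Block S1@3, peak 10.

10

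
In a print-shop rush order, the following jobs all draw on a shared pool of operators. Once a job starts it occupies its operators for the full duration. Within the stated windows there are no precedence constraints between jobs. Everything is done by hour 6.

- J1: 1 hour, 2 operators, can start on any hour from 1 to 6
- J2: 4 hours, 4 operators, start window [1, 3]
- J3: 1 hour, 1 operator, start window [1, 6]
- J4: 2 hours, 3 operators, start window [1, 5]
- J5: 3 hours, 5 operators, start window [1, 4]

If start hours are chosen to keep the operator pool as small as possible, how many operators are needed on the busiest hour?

9

Early-start (J1@1, J2@1, J3@1, J4@1, J5@1) gives peak 15: h1:15  h2:12  h3:9  h4:4  h5:0  h6:0.
Shift J4→2, J5→4.
Schedule J1@1, J2@1, J3@1, J4@2, J5@4: h1:7  h2:7  h3:7  h4:9  h5:5  h6:5 — peak 9.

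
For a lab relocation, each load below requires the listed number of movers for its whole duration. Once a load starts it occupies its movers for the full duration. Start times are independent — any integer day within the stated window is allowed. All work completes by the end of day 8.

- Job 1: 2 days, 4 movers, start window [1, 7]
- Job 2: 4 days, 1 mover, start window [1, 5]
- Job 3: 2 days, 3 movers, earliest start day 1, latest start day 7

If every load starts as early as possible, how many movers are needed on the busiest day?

Early-start schedule: Job 1@1, Job 2@1, Job 3@1.
Load per day: day 1: 8, day 2: 8, day 3: 1, day 4: 1, day 5: 0, day 6: 0, day 7: 0, day 8: 0.
Peak is 8.

8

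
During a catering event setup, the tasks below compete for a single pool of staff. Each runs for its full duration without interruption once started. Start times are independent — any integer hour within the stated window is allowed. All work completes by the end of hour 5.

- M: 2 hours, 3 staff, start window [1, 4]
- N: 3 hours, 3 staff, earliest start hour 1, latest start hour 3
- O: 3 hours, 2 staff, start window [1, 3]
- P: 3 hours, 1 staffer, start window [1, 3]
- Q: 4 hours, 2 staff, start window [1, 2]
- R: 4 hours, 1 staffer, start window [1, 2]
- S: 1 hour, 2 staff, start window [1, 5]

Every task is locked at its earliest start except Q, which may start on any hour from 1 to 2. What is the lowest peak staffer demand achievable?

12

Q@1: h1:14  h2:12  h3:9  h4:3  h5:0 → peak 14
Q@2: h1:12  h2:12  h3:9  h4:3  h5:2 → peak 12
Best is Q@2, peak 12.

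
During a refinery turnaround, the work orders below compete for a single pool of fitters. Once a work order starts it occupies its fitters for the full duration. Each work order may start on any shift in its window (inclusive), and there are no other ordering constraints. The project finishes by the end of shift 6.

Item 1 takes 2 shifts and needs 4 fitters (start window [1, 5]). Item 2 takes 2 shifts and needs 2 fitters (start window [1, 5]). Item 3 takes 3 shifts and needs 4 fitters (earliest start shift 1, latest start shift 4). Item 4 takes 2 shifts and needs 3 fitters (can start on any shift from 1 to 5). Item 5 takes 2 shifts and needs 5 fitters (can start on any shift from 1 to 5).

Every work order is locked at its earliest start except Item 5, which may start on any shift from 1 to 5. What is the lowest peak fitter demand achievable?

Item 5@1: s1:18  s2:18  s3:4  s4:0  s5:0  s6:0 → peak 18
Item 5@2: s1:13  s2:18  s3:9  s4:0  s5:0  s6:0 → peak 18
Item 5@3: s1:13  s2:13  s3:9  s4:5  s5:0  s6:0 → peak 13
Item 5@4: s1:13  s2:13  s3:4  s4:5  s5:5  s6:0 → peak 13
Item 5@5: s1:13  s2:13  s3:4  s4:0  s5:5  s6:5 → peak 13
Best is Item 5@3, peak 13.

13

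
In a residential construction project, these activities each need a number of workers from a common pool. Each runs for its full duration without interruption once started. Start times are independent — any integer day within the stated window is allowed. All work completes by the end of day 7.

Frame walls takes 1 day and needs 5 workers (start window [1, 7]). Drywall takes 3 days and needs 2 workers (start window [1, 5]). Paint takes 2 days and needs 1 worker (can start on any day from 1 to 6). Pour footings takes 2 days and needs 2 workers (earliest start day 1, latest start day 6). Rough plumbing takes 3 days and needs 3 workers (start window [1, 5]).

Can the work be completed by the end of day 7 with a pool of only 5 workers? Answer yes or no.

Schedule Frame walls@1, Drywall@2, Paint@2, Pour footings@2, Rough plumbing@4: d1:5  d2:5  d3:5  d4:5  d5:3  d6:3  d7:0 — peak 5 ≤ 5.

yes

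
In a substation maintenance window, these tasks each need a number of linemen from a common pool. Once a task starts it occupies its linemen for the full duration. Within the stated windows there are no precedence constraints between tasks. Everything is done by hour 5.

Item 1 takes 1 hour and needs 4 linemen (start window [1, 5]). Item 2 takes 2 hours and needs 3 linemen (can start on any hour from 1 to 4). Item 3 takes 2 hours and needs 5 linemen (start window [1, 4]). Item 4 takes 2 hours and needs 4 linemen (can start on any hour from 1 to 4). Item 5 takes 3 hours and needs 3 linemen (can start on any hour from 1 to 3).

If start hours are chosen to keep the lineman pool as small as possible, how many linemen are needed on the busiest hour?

Early-start (Item 1@1, Item 2@1, Item 3@1, Item 4@1, Item 5@1) gives peak 19: h1:19  h2:15  h3:3  h4:0  h5:0.
Shift Item 3→2, Item 4→4, Item 5→3.
Schedule Item 1@1, Item 2@1, Item 3@2, Item 4@4, Item 5@3: h1:7  h2:8  h3:8  h4:7  h5:7 — peak 8.
Total lineman-hours = 37 over 5 hours ⇒ peak ≥ ⌈37/5⌉ = 8, so 8 is optimal.

8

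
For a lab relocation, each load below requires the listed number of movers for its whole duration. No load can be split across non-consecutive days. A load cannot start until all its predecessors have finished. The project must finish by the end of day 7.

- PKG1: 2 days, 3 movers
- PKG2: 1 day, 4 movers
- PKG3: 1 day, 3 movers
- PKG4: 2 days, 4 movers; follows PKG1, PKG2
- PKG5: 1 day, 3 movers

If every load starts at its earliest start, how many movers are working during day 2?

At early start, day 2 has: PKG1.
Demand: 3 = 3.

3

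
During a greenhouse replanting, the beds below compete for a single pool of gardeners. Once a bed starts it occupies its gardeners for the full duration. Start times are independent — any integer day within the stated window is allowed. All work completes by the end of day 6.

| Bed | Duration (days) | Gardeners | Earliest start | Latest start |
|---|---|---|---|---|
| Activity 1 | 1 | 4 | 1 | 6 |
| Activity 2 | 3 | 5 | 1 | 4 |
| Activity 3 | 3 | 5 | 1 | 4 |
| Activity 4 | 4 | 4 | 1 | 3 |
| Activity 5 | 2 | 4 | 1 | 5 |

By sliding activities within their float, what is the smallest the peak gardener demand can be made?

13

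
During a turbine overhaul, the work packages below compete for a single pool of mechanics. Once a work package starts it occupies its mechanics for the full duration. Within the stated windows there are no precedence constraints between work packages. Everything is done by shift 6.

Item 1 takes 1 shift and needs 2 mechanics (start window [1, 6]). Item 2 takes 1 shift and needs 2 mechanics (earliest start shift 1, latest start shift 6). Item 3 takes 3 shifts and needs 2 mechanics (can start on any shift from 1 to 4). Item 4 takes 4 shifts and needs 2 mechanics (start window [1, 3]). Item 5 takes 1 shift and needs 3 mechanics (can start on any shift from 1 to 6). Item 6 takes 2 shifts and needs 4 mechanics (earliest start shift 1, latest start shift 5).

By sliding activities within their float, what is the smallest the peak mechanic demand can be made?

Early-start (Item 1@1, Item 2@1, Item 3@1, Item 4@1, Item 5@1, Item 6@1) gives peak 15: s1:15  s2:8  s3:4  s4:2  s5:0  s6:0.
Shift Item 4→2, Item 5→4, Item 6→5.
Schedule Item 1@1, Item 2@1, Item 3@1, Item 4@2, Item 5@4, Item 6@5: s1:6  s2:4  s3:4  s4:5  s5:6  s6:4 — peak 6.

6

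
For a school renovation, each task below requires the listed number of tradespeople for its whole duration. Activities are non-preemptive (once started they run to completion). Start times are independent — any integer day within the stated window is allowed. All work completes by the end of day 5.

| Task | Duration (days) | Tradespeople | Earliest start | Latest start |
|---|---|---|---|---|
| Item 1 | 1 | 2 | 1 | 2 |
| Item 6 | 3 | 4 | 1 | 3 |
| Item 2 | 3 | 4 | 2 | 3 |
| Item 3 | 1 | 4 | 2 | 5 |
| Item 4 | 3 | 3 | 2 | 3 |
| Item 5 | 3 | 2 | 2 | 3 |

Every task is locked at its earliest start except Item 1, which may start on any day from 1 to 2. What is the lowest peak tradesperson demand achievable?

17

Item 1@1: d1:6  d2:17  d3:13  d4:9  d5:0 → peak 17
Item 1@2: d1:4  d2:19  d3:13  d4:9  d5:0 → peak 19
Best is Item 1@1, peak 17.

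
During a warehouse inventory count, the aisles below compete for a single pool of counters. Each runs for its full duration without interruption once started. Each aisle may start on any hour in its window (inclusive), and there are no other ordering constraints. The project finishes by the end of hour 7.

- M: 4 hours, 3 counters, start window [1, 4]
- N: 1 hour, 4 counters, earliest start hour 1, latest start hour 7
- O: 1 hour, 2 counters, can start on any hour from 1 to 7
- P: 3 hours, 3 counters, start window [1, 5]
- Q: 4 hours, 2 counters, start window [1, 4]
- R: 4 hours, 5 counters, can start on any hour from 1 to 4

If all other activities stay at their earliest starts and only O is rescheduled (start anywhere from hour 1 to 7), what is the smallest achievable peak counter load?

O@1: h1:19  h2:13  h3:13  h4:10  h5:0  h6:0  h7:0 → peak 19
O@2: h1:17  h2:15  h3:13  h4:10  h5:0  h6:0  h7:0 → peak 17
O@3: h1:17  h2:13  h3:15  h4:10  h5:0  h6:0  h7:0 → peak 17
O@4: h1:17  h2:13  h3:13  h4:12  h5:0  h6:0  h7:0 → peak 17
O@5: h1:17  h2:13  h3:13  h4:10  h5:2  h6:0  h7:0 → peak 17
O@6: h1:17  h2:13  h3:13  h4:10  h5:0  h6:2  h7:0 → peak 17
O@7: h1:17  h2:13  h3:13  h4:10  h5:0  h6:0  h7:2 → peak 17
Best is O@2, peak 17.

17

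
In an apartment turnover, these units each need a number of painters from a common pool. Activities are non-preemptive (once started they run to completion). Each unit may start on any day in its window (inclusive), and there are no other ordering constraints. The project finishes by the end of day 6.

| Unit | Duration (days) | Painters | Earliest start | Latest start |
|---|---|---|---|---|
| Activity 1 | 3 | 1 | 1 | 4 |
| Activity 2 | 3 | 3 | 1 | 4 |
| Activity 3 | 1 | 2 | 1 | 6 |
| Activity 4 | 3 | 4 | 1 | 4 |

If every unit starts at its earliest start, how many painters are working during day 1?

10

At early start, day 1 has: Activity 1, Activity 2, Activity 3, Activity 4.
Demand: 1 + 3 + 2 + 4 = 10.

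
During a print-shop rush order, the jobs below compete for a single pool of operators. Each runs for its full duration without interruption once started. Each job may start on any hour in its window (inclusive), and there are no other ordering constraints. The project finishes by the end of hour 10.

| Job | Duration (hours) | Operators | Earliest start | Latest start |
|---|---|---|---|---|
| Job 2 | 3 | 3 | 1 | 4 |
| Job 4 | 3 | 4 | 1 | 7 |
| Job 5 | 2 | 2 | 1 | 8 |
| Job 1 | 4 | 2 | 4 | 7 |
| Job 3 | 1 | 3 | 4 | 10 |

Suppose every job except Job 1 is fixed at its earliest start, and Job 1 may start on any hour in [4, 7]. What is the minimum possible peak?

9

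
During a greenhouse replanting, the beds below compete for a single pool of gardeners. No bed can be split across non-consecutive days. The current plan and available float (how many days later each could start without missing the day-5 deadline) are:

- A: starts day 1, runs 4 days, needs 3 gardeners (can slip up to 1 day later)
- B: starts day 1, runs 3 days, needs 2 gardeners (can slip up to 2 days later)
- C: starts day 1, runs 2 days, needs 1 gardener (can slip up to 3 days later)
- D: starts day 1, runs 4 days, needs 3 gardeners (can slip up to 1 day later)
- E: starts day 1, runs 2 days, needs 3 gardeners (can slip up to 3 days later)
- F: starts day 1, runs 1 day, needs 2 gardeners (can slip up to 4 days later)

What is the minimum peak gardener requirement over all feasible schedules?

9

Early-start (A@1, B@1, C@1, D@1, E@1, F@1) gives peak 14: d1:14  d2:12  d3:8  d4:6  d5:0.
Shift E→4, F→5.
Schedule A@1, B@1, C@1, D@1, E@4, F@5: d1:9  d2:9  d3:8  d4:9  d5:5 — peak 9.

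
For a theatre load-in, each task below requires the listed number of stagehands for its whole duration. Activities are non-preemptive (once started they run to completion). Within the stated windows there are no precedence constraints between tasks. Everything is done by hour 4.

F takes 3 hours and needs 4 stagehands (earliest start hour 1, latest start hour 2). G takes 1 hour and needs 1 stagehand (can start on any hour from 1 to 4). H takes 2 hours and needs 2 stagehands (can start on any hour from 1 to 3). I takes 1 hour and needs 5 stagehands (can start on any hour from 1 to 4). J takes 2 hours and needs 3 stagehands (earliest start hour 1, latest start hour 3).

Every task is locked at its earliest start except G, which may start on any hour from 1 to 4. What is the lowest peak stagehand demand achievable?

14

G@1: h1:15  h2:9  h3:4  h4:0 → peak 15
G@2: h1:14  h2:10  h3:4  h4:0 → peak 14
G@3: h1:14  h2:9  h3:5  h4:0 → peak 14
G@4: h1:14  h2:9  h3:4  h4:1 → peak 14
Best is G@2, peak 14.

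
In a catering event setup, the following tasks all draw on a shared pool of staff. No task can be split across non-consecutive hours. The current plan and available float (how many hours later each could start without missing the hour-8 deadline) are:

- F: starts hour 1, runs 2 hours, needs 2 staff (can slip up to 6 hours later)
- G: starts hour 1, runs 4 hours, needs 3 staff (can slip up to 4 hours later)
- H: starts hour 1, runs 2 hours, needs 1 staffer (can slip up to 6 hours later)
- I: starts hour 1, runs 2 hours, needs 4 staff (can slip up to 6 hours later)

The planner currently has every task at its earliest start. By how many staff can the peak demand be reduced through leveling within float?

6

Early-start peak: h1:10  h2:10  h3:3  h4:3  h5:0  h6:0  h7:0  h8:0 ⇒ 10.
Leveled (F@1, G@3, H@1, I@7): h1:3  h2:3  h3:3  h4:3  h5:3  h6:3  h7:4  h8:4 ⇒ 4.
Reduction 10 − 4 = 6.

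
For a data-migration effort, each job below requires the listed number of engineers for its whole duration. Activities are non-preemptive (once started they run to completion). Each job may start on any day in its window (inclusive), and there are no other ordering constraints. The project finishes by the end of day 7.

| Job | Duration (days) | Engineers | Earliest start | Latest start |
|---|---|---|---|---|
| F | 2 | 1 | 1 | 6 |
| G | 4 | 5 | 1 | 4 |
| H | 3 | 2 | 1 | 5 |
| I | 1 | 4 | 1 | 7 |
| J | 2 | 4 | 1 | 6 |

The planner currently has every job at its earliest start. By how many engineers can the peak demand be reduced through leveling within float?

10

Early-start peak: d1:16  d2:12  d3:7  d4:5  d5:0  d6:0  d7:0 ⇒ 16.
Leveled (F@1, G@1, H@5, I@5, J@6): d1:6  d2:6  d3:5  d4:5  d5:6  d6:6  d7:6 ⇒ 6.
Reduction 16 − 6 = 10.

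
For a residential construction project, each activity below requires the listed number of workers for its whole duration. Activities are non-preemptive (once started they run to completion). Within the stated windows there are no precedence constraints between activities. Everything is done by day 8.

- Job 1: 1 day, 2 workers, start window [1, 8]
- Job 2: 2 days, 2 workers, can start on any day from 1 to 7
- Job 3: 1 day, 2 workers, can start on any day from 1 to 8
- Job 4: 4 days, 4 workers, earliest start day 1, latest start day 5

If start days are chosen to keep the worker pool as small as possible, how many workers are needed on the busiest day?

4

Early-start (Job 1@1, Job 2@1, Job 3@1, Job 4@1) gives peak 10: d1:10  d2:6  d3:4  d4:4  d5:0  d6:0  d7:0  d8:0.
Shift Job 3→2, Job 4→3.
Schedule Job 1@1, Job 2@1, Job 3@2, Job 4@3: d1:4  d2:4  d3:4  d4:4  d5:4  d6:4  d7:0  d8:0 — peak 4.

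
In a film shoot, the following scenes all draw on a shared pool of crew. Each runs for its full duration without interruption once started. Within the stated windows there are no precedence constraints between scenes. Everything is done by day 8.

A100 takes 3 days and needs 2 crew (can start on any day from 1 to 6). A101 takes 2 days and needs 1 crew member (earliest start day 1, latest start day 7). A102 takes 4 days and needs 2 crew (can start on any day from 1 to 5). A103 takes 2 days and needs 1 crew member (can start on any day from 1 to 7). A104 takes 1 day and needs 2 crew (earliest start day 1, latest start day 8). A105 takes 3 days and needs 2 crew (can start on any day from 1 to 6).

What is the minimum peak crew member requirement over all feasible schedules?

Early-start (A100@1, A101@1, A102@1, A103@1, A104@1, A105@1) gives peak 10: d1:10  d2:8  d3:6  d4:2  d5:0  d6:0  d7:0  d8:0.
Shift A102→3, A104→4, A105→5.
Schedule A100@1, A101@1, A102@3, A103@1, A104@4, A105@5: d1:4  d2:4  d3:4  d4:4  d5:4  d6:4  d7:2  d8:0 — peak 4.
Total crew member-days = 26 over 8 days ⇒ peak ≥ ⌈26/8⌉ = 4, so 4 is optimal.

4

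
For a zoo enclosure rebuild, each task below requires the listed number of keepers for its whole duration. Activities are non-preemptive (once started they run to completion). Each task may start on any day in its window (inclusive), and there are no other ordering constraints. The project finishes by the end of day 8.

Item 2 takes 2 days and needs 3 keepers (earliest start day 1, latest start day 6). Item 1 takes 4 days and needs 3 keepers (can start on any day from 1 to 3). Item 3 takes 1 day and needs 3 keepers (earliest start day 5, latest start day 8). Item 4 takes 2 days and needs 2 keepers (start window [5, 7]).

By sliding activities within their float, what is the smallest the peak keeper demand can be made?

Early-start (Item 2@1, Item 1@1, Item 3@5, Item 4@5) gives peak 6: d1:6  d2:6  d3:3  d4:3  d5:5  d6:2  d7:0  d8:0.
Shift Item 1→3, Item 3→7.
Schedule Item 2@1, Item 1@3, Item 3@7, Item 4@5: d1:3  d2:3  d3:3  d4:3  d5:5  d6:5  d7:3  d8:0 — peak 5.

5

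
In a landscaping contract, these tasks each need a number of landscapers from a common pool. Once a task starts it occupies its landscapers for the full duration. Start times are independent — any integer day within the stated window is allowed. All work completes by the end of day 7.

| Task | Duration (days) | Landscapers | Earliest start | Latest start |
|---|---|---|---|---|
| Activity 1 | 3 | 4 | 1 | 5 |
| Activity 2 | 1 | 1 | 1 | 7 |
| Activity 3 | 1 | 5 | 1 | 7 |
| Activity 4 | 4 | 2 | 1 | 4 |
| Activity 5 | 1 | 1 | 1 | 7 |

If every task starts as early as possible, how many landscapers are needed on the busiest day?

13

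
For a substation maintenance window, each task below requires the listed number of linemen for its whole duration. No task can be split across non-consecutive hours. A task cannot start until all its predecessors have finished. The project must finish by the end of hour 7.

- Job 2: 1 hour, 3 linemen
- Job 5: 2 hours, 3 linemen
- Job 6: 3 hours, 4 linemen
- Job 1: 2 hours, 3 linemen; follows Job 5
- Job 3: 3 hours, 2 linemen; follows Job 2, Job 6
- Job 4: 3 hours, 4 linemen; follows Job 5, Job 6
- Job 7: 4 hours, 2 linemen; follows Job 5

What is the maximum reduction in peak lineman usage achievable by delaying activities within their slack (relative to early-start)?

3

Early-start peak: h1:10  h2:7  h3:9  h4:11  h5:8  h6:8  h7:0 ⇒ 11.
Leveled (Job 2@4, Job 5@1, Job 6@1, Job 1@3, Job 3@5, Job 4@5, Job 7@4): h1:7  h2:7  h3:7  h4:8  h5:8  h6:8  h7:8 ⇒ 8.
Reduction 11 − 8 = 3.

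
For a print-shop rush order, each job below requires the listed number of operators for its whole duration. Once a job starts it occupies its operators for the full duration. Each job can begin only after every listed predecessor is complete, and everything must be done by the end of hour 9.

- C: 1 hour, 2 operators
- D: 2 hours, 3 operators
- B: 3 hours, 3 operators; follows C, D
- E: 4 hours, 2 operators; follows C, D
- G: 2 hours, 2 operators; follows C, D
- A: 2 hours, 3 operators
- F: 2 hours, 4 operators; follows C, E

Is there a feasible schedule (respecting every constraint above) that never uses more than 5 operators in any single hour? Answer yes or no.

no

The minimum achievable peak is 6; 5 < 6, so no feasible schedule stays within the cap.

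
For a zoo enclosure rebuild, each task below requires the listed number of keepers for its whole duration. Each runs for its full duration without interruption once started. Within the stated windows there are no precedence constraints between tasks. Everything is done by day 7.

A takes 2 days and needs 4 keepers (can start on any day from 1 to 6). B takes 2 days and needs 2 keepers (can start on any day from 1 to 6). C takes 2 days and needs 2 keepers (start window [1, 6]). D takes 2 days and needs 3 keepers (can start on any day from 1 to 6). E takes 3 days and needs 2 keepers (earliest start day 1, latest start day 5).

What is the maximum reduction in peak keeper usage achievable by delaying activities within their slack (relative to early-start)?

Early-start peak: d1:13  d2:13  d3:2  d4:0  d5:0  d6:0  d7:0 ⇒ 13.
Leveled (A@1, B@3, C@3, D@5, E@5): d1:4  d2:4  d3:4  d4:4  d5:5  d6:5  d7:2 ⇒ 5.
Reduction 13 − 5 = 8.

8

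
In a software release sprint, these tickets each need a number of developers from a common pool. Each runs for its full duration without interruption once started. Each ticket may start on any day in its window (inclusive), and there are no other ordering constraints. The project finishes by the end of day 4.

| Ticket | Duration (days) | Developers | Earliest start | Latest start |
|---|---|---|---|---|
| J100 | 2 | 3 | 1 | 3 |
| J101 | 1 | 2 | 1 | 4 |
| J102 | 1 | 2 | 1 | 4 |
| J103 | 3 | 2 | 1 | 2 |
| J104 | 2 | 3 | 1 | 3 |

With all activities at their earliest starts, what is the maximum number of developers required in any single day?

12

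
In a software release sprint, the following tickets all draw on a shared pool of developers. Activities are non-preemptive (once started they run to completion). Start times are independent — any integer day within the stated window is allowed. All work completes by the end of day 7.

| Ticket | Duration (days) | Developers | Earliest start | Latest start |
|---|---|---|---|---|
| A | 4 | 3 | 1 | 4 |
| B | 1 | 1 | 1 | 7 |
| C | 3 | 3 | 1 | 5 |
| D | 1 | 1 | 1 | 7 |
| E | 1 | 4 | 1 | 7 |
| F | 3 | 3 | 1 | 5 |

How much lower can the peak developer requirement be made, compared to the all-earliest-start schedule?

9

Early-start peak: d1:15  d2:9  d3:9  d4:3  d5:0  d6:0  d7:0 ⇒ 15.
Leveled (A@1, B@5, C@1, D@5, E@7, F@4): d1:6  d2:6  d3:6  d4:6  d5:5  d6:3  d7:4 ⇒ 6.
Reduction 15 − 6 = 9.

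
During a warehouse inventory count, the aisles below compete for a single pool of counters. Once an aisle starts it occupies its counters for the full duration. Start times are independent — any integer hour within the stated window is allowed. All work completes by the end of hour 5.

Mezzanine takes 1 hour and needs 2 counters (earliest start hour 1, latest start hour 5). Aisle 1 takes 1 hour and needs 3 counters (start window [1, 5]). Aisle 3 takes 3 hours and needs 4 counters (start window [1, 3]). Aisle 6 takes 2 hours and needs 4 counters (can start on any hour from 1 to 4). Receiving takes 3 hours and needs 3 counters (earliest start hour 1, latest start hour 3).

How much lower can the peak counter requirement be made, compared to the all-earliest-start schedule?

Early-start peak: h1:16  h2:11  h3:7  h4:0  h5:0 ⇒ 16.
Leveled (Mezzanine@1, Aisle 1@2, Aisle 3@1, Aisle 6@4, Receiving@3): h1:6  h2:7  h3:7  h4:7  h5:7 ⇒ 7.
Reduction 16 − 7 = 9.

9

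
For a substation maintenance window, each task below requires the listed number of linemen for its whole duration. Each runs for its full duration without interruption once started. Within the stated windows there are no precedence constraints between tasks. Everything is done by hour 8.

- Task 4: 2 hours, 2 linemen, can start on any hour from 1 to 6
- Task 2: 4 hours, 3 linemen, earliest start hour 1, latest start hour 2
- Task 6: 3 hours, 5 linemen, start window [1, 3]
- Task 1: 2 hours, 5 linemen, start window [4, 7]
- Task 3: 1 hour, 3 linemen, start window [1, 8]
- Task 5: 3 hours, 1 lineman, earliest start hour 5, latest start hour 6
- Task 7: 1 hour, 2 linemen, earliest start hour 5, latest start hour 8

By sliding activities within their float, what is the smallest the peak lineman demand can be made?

8

Early-start (Task 4@1, Task 2@1, Task 6@1, Task 1@4, Task 3@1, Task 5@5, Task 7@5) gives peak 13: h1:13  h2:10  h3:8  h4:8  h5:8  h6:1  h7:1  h8:0.
Shift Task 6→3, Task 1→6.
Schedule Task 4@1, Task 2@1, Task 6@3, Task 1@6, Task 3@1, Task 5@5, Task 7@5: h1:8  h2:5  h3:8  h4:8  h5:8  h6:6  h7:6  h8:0 — peak 8.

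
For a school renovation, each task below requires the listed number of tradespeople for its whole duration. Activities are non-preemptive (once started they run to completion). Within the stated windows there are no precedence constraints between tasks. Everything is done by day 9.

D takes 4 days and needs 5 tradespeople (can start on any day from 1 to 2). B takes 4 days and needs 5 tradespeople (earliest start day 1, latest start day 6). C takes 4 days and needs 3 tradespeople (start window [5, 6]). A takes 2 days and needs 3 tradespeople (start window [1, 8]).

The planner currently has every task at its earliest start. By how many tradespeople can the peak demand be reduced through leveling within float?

Early-start peak: d1:13  d2:13  d3:10  d4:10  d5:3  d6:3  d7:3  d8:3  d9:0 ⇒ 13.
Leveled (D@1, B@5, C@5, A@1): d1:8  d2:8  d3:5  d4:5  d5:8  d6:8  d7:8  d8:8  d9:0 ⇒ 8.
Reduction 13 − 8 = 5.

5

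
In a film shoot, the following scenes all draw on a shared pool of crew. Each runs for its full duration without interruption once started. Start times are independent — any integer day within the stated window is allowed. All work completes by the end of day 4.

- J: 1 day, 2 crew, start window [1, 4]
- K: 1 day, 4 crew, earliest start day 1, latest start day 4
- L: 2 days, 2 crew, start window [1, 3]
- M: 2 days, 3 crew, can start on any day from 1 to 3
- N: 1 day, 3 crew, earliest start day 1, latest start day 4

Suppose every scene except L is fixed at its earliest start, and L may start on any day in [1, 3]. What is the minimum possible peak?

L@1: d1:14  d2:5  d3:0  d4:0 → peak 14
L@2: d1:12  d2:5  d3:2  d4:0 → peak 12
L@3: d1:12  d2:3  d3:2  d4:2 → peak 12
Best is L@2, peak 12.

12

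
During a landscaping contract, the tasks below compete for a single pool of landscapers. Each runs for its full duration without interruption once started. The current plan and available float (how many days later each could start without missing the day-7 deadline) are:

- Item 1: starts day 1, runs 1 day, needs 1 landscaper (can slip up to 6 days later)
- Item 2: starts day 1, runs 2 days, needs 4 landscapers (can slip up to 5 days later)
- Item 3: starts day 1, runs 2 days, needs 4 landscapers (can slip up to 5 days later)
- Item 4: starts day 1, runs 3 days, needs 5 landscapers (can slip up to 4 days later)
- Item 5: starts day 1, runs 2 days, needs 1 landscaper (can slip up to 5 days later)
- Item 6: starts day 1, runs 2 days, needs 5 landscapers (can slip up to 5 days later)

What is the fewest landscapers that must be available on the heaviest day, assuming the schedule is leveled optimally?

Early-start (Item 1@1, Item 2@1, Item 3@1, Item 4@1, Item 5@1, Item 6@1) gives peak 20: d1:20  d2:19  d3:5  d4:0  d5:0  d6:0  d7:0.
Shift Item 2→3, Item 3→3, Item 4→5.
Schedule Item 1@1, Item 2@3, Item 3@3, Item 4@5, Item 5@1, Item 6@1: d1:7  d2:6  d3:8  d4:8  d5:5  d6:5  d7:5 — peak 8.

8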